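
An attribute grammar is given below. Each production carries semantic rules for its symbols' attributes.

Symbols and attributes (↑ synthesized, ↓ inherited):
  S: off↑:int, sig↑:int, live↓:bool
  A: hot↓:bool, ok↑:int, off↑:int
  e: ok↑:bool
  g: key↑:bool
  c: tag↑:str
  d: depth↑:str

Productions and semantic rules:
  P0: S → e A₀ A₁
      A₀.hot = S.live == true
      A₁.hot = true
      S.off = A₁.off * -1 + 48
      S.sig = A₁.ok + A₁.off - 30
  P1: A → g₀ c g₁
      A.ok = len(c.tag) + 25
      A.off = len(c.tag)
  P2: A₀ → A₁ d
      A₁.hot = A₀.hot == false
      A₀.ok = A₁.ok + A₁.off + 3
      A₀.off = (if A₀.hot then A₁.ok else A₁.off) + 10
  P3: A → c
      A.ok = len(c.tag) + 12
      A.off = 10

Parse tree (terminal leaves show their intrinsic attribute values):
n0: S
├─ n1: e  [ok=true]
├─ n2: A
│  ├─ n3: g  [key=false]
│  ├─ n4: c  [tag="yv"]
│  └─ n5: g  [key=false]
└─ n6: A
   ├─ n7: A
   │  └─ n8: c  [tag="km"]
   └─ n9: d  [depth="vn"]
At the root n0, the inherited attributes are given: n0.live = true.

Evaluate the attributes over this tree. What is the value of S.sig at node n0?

1. n0.live = true  [given at root]
2. n1.ok = true  [terminal]
3. n2.hot = true  [S.live == true]
4. n3.key = false  [terminal]
5. n4.tag = "yv"  [terminal]
6. n5.key = false  [terminal]
7. n2.ok = 27  [len(c.tag) + 25]
8. n2.off = 2  [len(c.tag)]
9. n6.hot = true  [true]
10. n7.hot = false  [A₀.hot == false]
11. n8.tag = "km"  [terminal]
12. n7.ok = 14  [len(c.tag) + 12]
13. n7.off = 10  [10]
14. n9.depth = "vn"  [terminal]
15. n6.ok = 27  [A₁.ok + A₁.off + 3]
16. n6.off = 24  [(if A₀.hot then A₁.ok else A₁.off) + 10]
17. n0.off = 24  [A₁.off * -1 + 48]
18. n0.sig = 21  [A₁.ok + A₁.off - 30]

21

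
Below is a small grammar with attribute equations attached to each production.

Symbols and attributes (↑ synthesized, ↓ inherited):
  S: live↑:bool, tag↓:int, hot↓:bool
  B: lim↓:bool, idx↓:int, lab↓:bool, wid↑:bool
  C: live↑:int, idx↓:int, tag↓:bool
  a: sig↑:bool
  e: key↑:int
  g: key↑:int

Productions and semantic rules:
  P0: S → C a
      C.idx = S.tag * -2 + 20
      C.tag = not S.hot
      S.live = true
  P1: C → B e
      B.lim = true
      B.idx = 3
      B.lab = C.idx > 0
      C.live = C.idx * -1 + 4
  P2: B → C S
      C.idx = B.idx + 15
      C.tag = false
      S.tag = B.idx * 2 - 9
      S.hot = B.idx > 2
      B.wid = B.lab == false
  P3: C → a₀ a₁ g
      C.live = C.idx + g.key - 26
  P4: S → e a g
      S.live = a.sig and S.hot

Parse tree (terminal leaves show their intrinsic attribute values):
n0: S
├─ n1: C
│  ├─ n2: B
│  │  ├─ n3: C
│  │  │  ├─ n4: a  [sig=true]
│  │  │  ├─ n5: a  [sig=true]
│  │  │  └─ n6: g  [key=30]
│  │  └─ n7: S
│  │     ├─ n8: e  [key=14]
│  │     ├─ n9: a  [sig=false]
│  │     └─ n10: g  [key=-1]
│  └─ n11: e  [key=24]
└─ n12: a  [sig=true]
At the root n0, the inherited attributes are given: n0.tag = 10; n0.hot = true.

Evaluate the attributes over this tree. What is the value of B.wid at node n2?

true

1. n0.tag = 10  [given at root]
2. n0.hot = true  [given at root]
3. n1.idx = 0  [S.tag * -2 + 20]
4. n1.tag = false  [not S.hot]
5. n2.lim = true  [true]
6. n2.idx = 3  [3]
7. n2.lab = false  [C.idx > 0]
8. n3.idx = 18  [B.idx + 15]
9. n3.tag = false  [false]
10. n4.sig = true  [terminal]
11. n5.sig = true  [terminal]
12. n6.key = 30  [terminal]
13. n3.live = 22  [C.idx + g.key - 26]
14. n7.tag = -3  [B.idx * 2 - 9]
15. n7.hot = true  [B.idx > 2]
16. n8.key = 14  [terminal]
17. n9.sig = false  [terminal]
18. n10.key = -1  [terminal]
19. n7.live = false  [a.sig and S.hot]
20. n2.wid = true  [B.lab == false]
21. n11.key = 24  [terminal]
22. n1.live = 4  [C.idx * -1 + 4]
23. n12.sig = true  [terminal]
24. n0.live = true  [true]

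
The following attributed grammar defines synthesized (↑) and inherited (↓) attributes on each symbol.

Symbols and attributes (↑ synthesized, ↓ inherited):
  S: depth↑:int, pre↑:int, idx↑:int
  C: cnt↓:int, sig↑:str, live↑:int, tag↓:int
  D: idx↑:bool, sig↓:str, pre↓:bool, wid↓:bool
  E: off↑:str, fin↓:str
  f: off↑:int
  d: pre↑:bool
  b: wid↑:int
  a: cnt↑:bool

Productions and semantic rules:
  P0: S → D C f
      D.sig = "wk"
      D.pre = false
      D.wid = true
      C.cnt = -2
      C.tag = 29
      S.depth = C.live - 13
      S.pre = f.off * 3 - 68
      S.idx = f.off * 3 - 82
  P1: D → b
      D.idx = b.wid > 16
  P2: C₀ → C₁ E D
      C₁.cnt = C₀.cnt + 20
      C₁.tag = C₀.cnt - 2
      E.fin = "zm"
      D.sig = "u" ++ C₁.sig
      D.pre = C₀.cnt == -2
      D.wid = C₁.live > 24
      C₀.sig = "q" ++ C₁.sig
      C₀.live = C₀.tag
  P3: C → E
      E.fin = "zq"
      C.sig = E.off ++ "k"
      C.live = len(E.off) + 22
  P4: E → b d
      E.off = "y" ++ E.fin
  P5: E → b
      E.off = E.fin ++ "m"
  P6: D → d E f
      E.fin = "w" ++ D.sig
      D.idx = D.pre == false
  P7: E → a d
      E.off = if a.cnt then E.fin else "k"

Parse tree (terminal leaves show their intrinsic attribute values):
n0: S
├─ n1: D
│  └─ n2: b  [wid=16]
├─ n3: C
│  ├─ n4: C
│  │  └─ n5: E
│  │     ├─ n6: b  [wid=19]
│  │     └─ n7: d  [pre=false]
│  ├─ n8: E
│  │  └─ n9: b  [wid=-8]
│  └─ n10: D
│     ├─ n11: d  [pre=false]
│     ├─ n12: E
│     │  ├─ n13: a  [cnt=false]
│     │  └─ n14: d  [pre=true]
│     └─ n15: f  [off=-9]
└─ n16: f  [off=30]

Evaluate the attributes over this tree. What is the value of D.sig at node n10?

"uyzqk"

1. n1.sig = "wk"  ["wk"]
2. n1.pre = false  [false]
3. n1.wid = true  [true]
4. n2.wid = 16  [terminal]
5. n1.idx = false  [b.wid > 16]
6. n3.cnt = -2  [-2]
7. n3.tag = 29  [29]
8. n4.cnt = 18  [C₀.cnt + 20]
9. n4.tag = -4  [C₀.cnt - 2]
10. n5.fin = "zq"  ["zq"]
11. n6.wid = 19  [terminal]
12. n7.pre = false  [terminal]
13. n5.off = "yzq"  ["y" ++ E.fin]
14. n4.sig = "yzqk"  [E.off ++ "k"]
15. n4.live = 25  [len(E.off) + 22]
16. n8.fin = "zm"  ["zm"]
17. n9.wid = -8  [terminal]
18. n8.off = "zmm"  [E.fin ++ "m"]
19. n10.sig = "uyzqk"  ["u" ++ C₁.sig]
20. n10.pre = true  [C₀.cnt == -2]
21. n10.wid = true  [C₁.live > 24]
22. n11.pre = false  [terminal]
23. n12.fin = "wuyzqk"  ["w" ++ D.sig]
24. n13.cnt = false  [terminal]
25. n14.pre = true  [terminal]
26. n12.off = "k"  [if a.cnt then E.fin else "k"]
27. n15.off = -9  [terminal]
28. n10.idx = false  [D.pre == false]
29. n3.sig = "qyzqk"  ["q" ++ C₁.sig]
30. n3.live = 29  [C₀.tag]
31. n16.off = 30  [terminal]
32. n0.depth = 16  [C.live - 13]
33. n0.pre = 22  [f.off * 3 - 68]
34. n0.idx = 8  [f.off * 3 - 82]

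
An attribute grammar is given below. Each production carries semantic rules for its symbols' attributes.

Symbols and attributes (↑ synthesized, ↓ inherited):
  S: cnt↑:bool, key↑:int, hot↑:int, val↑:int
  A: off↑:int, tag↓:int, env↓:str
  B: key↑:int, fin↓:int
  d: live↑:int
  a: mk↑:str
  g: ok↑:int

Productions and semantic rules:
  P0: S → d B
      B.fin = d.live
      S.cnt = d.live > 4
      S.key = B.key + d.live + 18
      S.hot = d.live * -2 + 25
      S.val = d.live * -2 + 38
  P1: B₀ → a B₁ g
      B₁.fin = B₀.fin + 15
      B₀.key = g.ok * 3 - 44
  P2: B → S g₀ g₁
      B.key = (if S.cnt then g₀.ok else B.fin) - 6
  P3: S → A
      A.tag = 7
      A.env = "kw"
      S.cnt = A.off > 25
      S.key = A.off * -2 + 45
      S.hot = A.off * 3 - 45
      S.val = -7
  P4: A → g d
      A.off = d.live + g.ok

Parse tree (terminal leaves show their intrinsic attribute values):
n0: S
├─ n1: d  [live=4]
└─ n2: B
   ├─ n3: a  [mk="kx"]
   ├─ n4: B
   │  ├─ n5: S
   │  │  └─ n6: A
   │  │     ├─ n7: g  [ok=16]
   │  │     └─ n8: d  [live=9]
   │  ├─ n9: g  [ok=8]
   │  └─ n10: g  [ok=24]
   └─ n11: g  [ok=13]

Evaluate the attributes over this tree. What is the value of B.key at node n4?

13

1. n1.live = 4  [terminal]
2. n2.fin = 4  [d.live]
3. n3.mk = "kx"  [terminal]
4. n4.fin = 19  [B₀.fin + 15]
5. n6.tag = 7  [7]
6. n6.env = "kw"  ["kw"]
7. n7.ok = 16  [terminal]
8. n8.live = 9  [terminal]
9. n6.off = 25  [d.live + g.ok]
10. n5.cnt = false  [A.off > 25]
11. n5.key = -5  [A.off * -2 + 45]
12. n5.hot = 30  [A.off * 3 - 45]
13. n5.val = -7  [-7]
14. n9.ok = 8  [terminal]
15. n10.ok = 24  [terminal]
16. n4.key = 13  [(if S.cnt then g₀.ok else B.fin) - 6]
17. n11.ok = 13  [terminal]
18. n2.key = -5  [g.ok * 3 - 44]
19. n0.cnt = false  [d.live > 4]
20. n0.key = 17  [B.key + d.live + 18]
21. n0.hot = 17  [d.live * -2 + 25]
22. n0.val = 30  [d.live * -2 + 38]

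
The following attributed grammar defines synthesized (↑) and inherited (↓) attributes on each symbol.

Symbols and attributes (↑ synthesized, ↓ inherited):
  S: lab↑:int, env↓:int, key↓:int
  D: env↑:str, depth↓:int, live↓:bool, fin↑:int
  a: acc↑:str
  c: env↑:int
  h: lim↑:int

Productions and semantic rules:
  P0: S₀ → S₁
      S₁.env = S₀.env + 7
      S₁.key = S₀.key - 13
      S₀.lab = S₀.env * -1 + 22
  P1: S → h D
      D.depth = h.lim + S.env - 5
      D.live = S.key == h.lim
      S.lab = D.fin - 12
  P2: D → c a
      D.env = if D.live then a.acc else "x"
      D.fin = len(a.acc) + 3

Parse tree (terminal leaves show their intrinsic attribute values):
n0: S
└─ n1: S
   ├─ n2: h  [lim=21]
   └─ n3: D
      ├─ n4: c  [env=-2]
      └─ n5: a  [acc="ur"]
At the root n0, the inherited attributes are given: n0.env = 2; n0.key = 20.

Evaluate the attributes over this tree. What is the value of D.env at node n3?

"x"

1. n0.env = 2  [given at root]
2. n0.key = 20  [given at root]
3. n1.env = 9  [S₀.env + 7]
4. n1.key = 7  [S₀.key - 13]
5. n2.lim = 21  [terminal]
6. n3.depth = 25  [h.lim + S.env - 5]
7. n3.live = false  [S.key == h.lim]
8. n4.env = -2  [terminal]
9. n5.acc = "ur"  [terminal]
10. n3.env = "x"  [if D.live then a.acc else "x"]
11. n3.fin = 5  [len(a.acc) + 3]
12. n1.lab = -7  [D.fin - 12]
13. n0.lab = 20  [S₀.env * -1 + 22]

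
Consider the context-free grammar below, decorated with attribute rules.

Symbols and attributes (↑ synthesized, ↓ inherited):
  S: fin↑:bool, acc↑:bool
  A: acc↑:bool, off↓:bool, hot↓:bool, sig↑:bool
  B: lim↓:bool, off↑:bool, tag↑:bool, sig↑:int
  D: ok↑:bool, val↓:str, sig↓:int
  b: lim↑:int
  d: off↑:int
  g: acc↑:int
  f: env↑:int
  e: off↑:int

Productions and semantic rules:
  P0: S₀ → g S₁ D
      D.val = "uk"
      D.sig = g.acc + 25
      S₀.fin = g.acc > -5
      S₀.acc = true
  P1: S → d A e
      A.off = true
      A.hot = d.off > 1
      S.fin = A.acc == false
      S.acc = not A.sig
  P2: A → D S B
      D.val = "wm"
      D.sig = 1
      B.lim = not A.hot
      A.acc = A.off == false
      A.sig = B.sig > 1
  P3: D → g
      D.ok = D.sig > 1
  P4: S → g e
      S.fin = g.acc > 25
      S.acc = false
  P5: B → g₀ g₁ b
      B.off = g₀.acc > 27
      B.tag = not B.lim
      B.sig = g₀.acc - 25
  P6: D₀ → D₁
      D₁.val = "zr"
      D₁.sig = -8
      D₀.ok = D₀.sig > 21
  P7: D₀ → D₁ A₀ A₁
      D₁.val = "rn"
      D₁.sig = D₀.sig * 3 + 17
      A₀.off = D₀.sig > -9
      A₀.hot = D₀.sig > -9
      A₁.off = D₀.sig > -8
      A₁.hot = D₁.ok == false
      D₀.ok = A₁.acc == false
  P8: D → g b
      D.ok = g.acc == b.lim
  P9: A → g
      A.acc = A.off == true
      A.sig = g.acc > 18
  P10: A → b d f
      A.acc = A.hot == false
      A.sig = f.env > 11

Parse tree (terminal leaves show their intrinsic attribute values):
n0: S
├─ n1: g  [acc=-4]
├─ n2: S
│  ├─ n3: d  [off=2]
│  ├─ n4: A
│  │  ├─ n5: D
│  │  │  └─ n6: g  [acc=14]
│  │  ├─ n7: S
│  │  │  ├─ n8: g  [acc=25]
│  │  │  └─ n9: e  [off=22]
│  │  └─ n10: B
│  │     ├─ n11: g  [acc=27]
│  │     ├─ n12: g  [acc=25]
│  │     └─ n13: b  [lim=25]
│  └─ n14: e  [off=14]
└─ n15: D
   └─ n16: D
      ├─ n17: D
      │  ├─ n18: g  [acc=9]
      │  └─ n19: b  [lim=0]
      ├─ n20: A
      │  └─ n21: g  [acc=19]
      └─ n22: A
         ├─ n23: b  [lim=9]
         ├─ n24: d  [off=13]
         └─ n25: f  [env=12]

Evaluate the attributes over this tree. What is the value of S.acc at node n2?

false

1. n1.acc = -4  [terminal]
2. n3.off = 2  [terminal]
3. n4.off = true  [true]
4. n4.hot = true  [d.off > 1]
5. n5.val = "wm"  ["wm"]
6. n5.sig = 1  [1]
7. n6.acc = 14  [terminal]
8. n5.ok = false  [D.sig > 1]
9. n8.acc = 25  [terminal]
10. n9.off = 22  [terminal]
11. n7.fin = false  [g.acc > 25]
12. n7.acc = false  [false]
13. n10.lim = false  [not A.hot]
14. n11.acc = 27  [terminal]
15. n12.acc = 25  [terminal]
16. n13.lim = 25  [terminal]
17. n10.off = false  [g₀.acc > 27]
18. n10.tag = true  [not B.lim]
19. n10.sig = 2  [g₀.acc - 25]
20. n4.acc = false  [A.off == false]
21. n4.sig = true  [B.sig > 1]
22. n14.off = 14  [terminal]
23. n2.fin = true  [A.acc == false]
24. n2.acc = false  [not A.sig]
25. n15.val = "uk"  ["uk"]
26. n15.sig = 21  [g.acc + 25]
27. n16.val = "zr"  ["zr"]
28. n16.sig = -8  [-8]
29. n17.val = "rn"  ["rn"]
30. n17.sig = -7  [D₀.sig * 3 + 17]
31. n18.acc = 9  [terminal]
32. n19.lim = 0  [terminal]
33. n17.ok = false  [g.acc == b.lim]
34. n20.off = true  [D₀.sig > -9]
35. n20.hot = true  [D₀.sig > -9]
36. n21.acc = 19  [terminal]
37. n20.acc = true  [A.off == true]
38. n20.sig = true  [g.acc > 18]
39. n22.off = false  [D₀.sig > -8]
40. n22.hot = true  [D₁.ok == false]
41. n23.lim = 9  [terminal]
42. n24.off = 13  [terminal]
43. n25.env = 12  [terminal]
44. n22.acc = false  [A.hot == false]
45. n22.sig = true  [f.env > 11]
46. n16.ok = true  [A₁.acc == false]
47. n15.ok = false  [D₀.sig > 21]
48. n0.fin = true  [g.acc > -5]
49. n0.acc = true  [true]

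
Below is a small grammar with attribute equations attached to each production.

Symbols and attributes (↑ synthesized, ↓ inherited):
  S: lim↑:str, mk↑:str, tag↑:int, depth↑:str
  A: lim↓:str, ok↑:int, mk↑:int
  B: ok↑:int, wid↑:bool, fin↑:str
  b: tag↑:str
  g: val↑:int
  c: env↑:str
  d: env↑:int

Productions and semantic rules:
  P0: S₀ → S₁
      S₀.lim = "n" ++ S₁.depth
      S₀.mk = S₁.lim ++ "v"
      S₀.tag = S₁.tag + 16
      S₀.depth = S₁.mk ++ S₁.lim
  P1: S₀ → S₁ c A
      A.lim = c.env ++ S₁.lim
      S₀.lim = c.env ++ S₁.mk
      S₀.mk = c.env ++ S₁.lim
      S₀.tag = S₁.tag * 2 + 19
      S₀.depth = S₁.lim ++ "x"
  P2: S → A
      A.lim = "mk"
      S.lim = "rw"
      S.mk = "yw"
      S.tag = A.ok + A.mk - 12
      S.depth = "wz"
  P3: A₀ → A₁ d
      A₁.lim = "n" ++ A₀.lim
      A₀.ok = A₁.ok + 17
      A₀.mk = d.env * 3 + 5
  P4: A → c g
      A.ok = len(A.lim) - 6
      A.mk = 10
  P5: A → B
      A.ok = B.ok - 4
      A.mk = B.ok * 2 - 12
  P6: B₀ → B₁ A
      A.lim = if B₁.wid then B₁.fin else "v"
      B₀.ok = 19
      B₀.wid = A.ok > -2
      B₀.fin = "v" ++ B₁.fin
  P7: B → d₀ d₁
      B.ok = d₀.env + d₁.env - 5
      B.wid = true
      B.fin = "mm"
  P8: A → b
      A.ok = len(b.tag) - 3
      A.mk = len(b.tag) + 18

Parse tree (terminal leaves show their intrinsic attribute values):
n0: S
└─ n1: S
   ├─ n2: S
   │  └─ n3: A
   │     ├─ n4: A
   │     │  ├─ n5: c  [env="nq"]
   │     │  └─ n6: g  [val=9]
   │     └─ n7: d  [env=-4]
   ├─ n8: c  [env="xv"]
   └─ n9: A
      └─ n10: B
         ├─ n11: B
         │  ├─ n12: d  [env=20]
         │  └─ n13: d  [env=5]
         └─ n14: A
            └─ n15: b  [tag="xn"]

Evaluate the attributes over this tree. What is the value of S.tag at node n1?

1. n3.lim = "mk"  ["mk"]
2. n4.lim = "nmk"  ["n" ++ A₀.lim]
3. n5.env = "nq"  [terminal]
4. n6.val = 9  [terminal]
5. n4.ok = -3  [len(A.lim) - 6]
6. n4.mk = 10  [10]
7. n7.env = -4  [terminal]
8. n3.ok = 14  [A₁.ok + 17]
9. n3.mk = -7  [d.env * 3 + 5]
10. n2.lim = "rw"  ["rw"]
11. n2.mk = "yw"  ["yw"]
12. n2.tag = -5  [A.ok + A.mk - 12]
13. n2.depth = "wz"  ["wz"]
14. n8.env = "xv"  [terminal]
15. n9.lim = "xvrw"  [c.env ++ S₁.lim]
16. n12.env = 20  [terminal]
17. n13.env = 5  [terminal]
18. n11.ok = 20  [d₀.env + d₁.env - 5]
19. n11.wid = true  [true]
20. n11.fin = "mm"  ["mm"]
21. n14.lim = "mm"  [if B₁.wid then B₁.fin else "v"]
22. n15.tag = "xn"  [terminal]
23. n14.ok = -1  [len(b.tag) - 3]
24. n14.mk = 20  [len(b.tag) + 18]
25. n10.ok = 19  [19]
26. n10.wid = true  [A.ok > -2]
27. n10.fin = "vmm"  ["v" ++ B₁.fin]
28. n9.ok = 15  [B.ok - 4]
29. n9.mk = 26  [B.ok * 2 - 12]
30. n1.lim = "xvyw"  [c.env ++ S₁.mk]
31. n1.mk = "xvrw"  [c.env ++ S₁.lim]
32. n1.tag = 9  [S₁.tag * 2 + 19]
33. n1.depth = "rwx"  [S₁.lim ++ "x"]
34. n0.lim = "nrwx"  ["n" ++ S₁.depth]
35. n0.mk = "xvywv"  [S₁.lim ++ "v"]
36. n0.tag = 25  [S₁.tag + 16]
37. n0.depth = "xvrwxvyw"  [S₁.mk ++ S₁.lim]

9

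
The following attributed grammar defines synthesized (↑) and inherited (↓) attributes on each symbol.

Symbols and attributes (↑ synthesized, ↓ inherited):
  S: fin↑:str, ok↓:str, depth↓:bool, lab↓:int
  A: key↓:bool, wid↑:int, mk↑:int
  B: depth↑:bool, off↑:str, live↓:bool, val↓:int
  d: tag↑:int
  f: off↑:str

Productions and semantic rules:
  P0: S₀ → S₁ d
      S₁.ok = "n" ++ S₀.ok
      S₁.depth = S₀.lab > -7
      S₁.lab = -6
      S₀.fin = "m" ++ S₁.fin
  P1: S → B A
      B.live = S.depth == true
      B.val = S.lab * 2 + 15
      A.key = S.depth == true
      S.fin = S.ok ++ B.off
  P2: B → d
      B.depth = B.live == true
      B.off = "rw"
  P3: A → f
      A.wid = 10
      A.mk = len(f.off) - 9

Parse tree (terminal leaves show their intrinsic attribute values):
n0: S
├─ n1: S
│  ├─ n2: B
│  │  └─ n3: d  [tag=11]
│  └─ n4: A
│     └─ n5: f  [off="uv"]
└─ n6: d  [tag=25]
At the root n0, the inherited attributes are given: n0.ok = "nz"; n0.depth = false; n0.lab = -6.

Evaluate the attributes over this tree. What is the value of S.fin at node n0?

1. n0.ok = "nz"  [given at root]
2. n0.depth = false  [given at root]
3. n0.lab = -6  [given at root]
4. n1.ok = "nnz"  ["n" ++ S₀.ok]
5. n1.depth = true  [S₀.lab > -7]
6. n1.lab = -6  [-6]
7. n2.live = true  [S.depth == true]
8. n2.val = 3  [S.lab * 2 + 15]
9. n3.tag = 11  [terminal]
10. n2.depth = true  [B.live == true]
11. n2.off = "rw"  ["rw"]
12. n4.key = true  [S.depth == true]
13. n5.off = "uv"  [terminal]
14. n4.wid = 10  [10]
15. n4.mk = -7  [len(f.off) - 9]
16. n1.fin = "nnzrw"  [S.ok ++ B.off]
17. n6.tag = 25  [terminal]
18. n0.fin = "mnnzrw"  ["m" ++ S₁.fin]

"mnnzrw"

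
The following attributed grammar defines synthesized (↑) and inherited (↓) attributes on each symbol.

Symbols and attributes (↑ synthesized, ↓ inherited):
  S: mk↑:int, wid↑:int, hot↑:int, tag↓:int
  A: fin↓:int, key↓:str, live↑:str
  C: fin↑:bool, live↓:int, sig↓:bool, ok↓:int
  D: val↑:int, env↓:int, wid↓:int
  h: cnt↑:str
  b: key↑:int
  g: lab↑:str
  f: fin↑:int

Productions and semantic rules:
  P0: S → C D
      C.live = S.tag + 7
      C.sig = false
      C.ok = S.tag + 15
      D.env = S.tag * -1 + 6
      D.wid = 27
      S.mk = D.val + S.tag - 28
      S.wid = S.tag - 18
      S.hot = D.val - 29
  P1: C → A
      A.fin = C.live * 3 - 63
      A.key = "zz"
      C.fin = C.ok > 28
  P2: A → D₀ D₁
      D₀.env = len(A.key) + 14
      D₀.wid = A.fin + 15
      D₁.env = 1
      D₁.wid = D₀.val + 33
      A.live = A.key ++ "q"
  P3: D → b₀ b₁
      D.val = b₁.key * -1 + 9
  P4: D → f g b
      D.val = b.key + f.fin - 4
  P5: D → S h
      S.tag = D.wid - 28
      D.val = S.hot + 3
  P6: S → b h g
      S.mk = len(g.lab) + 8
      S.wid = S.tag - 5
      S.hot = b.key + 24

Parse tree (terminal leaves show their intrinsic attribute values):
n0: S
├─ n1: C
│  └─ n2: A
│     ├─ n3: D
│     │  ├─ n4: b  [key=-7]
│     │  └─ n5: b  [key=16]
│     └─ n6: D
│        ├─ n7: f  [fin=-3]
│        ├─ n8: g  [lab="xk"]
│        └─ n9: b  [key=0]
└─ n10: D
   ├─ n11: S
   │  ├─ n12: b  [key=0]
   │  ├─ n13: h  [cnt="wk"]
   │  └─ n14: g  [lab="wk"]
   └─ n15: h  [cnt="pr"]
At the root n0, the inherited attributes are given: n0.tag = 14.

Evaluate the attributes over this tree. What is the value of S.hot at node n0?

1. n0.tag = 14  [given at root]
2. n1.live = 21  [S.tag + 7]
3. n1.sig = false  [false]
4. n1.ok = 29  [S.tag + 15]
5. n2.fin = 0  [C.live * 3 - 63]
6. n2.key = "zz"  ["zz"]
7. n3.env = 16  [len(A.key) + 14]
8. n3.wid = 15  [A.fin + 15]
9. n4.key = -7  [terminal]
10. n5.key = 16  [terminal]
11. n3.val = -7  [b₁.key * -1 + 9]
12. n6.env = 1  [1]
13. n6.wid = 26  [D₀.val + 33]
14. n7.fin = -3  [terminal]
15. n8.lab = "xk"  [terminal]
16. n9.key = 0  [terminal]
17. n6.val = -7  [b.key + f.fin - 4]
18. n2.live = "zzq"  [A.key ++ "q"]
19. n1.fin = true  [C.ok > 28]
20. n10.env = -8  [S.tag * -1 + 6]
21. n10.wid = 27  [27]
22. n11.tag = -1  [D.wid - 28]
23. n12.key = 0  [terminal]
24. n13.cnt = "wk"  [terminal]
25. n14.lab = "wk"  [terminal]
26. n11.mk = 10  [len(g.lab) + 8]
27. n11.wid = -6  [S.tag - 5]
28. n11.hot = 24  [b.key + 24]
29. n15.cnt = "pr"  [terminal]
30. n10.val = 27  [S.hot + 3]
31. n0.mk = 13  [D.val + S.tag - 28]
32. n0.wid = -4  [S.tag - 18]
33. n0.hot = -2  [D.val - 29]

-2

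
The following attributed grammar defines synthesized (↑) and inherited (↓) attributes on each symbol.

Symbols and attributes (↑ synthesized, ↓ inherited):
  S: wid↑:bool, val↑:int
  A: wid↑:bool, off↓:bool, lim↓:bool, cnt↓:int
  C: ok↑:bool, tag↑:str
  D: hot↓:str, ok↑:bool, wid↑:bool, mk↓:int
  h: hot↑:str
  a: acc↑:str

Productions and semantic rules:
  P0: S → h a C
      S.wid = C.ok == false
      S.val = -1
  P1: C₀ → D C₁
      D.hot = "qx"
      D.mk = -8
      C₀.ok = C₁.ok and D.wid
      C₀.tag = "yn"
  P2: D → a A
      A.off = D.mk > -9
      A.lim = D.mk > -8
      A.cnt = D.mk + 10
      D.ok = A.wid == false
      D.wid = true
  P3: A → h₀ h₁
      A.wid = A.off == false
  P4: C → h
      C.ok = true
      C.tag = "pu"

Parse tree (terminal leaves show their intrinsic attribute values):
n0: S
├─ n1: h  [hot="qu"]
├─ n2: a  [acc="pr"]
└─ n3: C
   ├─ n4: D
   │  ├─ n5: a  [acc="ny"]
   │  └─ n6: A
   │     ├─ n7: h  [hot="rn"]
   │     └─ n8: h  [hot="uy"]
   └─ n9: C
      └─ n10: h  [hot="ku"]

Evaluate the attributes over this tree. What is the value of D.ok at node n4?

1. n1.hot = "qu"  [terminal]
2. n2.acc = "pr"  [terminal]
3. n4.hot = "qx"  ["qx"]
4. n4.mk = -8  [-8]
5. n5.acc = "ny"  [terminal]
6. n6.off = true  [D.mk > -9]
7. n6.lim = false  [D.mk > -8]
8. n6.cnt = 2  [D.mk + 10]
9. n7.hot = "rn"  [terminal]
10. n8.hot = "uy"  [terminal]
11. n6.wid = false  [A.off == false]
12. n4.ok = true  [A.wid == false]
13. n4.wid = true  [true]
14. n10.hot = "ku"  [terminal]
15. n9.ok = true  [true]
16. n9.tag = "pu"  ["pu"]
17. n3.ok = true  [C₁.ok and D.wid]
18. n3.tag = "yn"  ["yn"]
19. n0.wid = false  [C.ok == false]
20. n0.val = -1  [-1]

true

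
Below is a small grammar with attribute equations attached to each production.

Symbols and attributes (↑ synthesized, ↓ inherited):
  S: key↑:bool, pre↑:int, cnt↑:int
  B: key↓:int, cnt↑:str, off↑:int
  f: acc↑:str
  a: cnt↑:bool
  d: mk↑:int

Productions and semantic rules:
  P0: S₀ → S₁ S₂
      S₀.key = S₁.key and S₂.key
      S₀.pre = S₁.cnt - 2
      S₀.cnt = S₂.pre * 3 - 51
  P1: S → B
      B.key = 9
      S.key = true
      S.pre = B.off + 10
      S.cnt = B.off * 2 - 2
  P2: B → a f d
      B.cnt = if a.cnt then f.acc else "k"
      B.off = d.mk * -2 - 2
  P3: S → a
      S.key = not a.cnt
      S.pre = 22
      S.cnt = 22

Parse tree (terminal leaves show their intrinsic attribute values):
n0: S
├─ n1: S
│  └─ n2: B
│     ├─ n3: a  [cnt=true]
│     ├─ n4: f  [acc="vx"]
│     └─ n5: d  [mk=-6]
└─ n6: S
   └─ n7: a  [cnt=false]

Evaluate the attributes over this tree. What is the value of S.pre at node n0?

1. n2.key = 9  [9]
2. n3.cnt = true  [terminal]
3. n4.acc = "vx"  [terminal]
4. n5.mk = -6  [terminal]
5. n2.cnt = "vx"  [if a.cnt then f.acc else "k"]
6. n2.off = 10  [d.mk * -2 - 2]
7. n1.key = true  [true]
8. n1.pre = 20  [B.off + 10]
9. n1.cnt = 18  [B.off * 2 - 2]
10. n7.cnt = false  [terminal]
11. n6.key = true  [not a.cnt]
12. n6.pre = 22  [22]
13. n6.cnt = 22  [22]
14. n0.key = true  [S₁.key and S₂.key]
15. n0.pre = 16  [S₁.cnt - 2]
16. n0.cnt = 15  [S₂.pre * 3 - 51]

16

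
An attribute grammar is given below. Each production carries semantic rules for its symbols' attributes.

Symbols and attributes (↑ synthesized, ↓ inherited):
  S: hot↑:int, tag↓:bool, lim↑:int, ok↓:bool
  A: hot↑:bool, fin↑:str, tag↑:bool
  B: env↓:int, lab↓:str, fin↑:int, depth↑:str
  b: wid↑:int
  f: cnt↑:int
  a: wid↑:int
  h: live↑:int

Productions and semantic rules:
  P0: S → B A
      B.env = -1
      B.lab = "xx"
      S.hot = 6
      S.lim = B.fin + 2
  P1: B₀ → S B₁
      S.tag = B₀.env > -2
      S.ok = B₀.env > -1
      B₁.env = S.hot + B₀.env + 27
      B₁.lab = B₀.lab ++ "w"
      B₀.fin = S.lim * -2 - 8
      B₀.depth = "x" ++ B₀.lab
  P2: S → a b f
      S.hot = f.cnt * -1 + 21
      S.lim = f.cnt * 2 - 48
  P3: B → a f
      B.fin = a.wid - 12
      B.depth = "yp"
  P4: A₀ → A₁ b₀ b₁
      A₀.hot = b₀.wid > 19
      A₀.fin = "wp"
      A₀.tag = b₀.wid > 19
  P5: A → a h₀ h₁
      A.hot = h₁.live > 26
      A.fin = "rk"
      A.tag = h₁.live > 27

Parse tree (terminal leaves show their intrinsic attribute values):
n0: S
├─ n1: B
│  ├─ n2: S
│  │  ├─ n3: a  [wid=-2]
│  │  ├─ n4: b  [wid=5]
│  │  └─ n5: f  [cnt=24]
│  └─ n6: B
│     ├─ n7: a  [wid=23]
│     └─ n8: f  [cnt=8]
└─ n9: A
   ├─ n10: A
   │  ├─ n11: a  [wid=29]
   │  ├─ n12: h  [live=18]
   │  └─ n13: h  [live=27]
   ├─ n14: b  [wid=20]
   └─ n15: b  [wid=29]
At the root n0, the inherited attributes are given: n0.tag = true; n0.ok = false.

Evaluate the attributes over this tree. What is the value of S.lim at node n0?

1. n0.tag = true  [given at root]
2. n0.ok = false  [given at root]
3. n1.env = -1  [-1]
4. n1.lab = "xx"  ["xx"]
5. n2.tag = true  [B₀.env > -2]
6. n2.ok = false  [B₀.env > -1]
7. n3.wid = -2  [terminal]
8. n4.wid = 5  [terminal]
9. n5.cnt = 24  [terminal]
10. n2.hot = -3  [f.cnt * -1 + 21]
11. n2.lim = 0  [f.cnt * 2 - 48]
12. n6.env = 23  [S.hot + B₀.env + 27]
13. n6.lab = "xxw"  [B₀.lab ++ "w"]
14. n7.wid = 23  [terminal]
15. n8.cnt = 8  [terminal]
16. n6.fin = 11  [a.wid - 12]
17. n6.depth = "yp"  ["yp"]
18. n1.fin = -8  [S.lim * -2 - 8]
19. n1.depth = "xxx"  ["x" ++ B₀.lab]
20. n11.wid = 29  [terminal]
21. n12.live = 18  [terminal]
22. n13.live = 27  [terminal]
23. n10.hot = true  [h₁.live > 26]
24. n10.fin = "rk"  ["rk"]
25. n10.tag = false  [h₁.live > 27]
26. n14.wid = 20  [terminal]
27. n15.wid = 29  [terminal]
28. n9.hot = true  [b₀.wid > 19]
29. n9.fin = "wp"  ["wp"]
30. n9.tag = true  [b₀.wid > 19]
31. n0.hot = 6  [6]
32. n0.lim = -6  [B.fin + 2]

-6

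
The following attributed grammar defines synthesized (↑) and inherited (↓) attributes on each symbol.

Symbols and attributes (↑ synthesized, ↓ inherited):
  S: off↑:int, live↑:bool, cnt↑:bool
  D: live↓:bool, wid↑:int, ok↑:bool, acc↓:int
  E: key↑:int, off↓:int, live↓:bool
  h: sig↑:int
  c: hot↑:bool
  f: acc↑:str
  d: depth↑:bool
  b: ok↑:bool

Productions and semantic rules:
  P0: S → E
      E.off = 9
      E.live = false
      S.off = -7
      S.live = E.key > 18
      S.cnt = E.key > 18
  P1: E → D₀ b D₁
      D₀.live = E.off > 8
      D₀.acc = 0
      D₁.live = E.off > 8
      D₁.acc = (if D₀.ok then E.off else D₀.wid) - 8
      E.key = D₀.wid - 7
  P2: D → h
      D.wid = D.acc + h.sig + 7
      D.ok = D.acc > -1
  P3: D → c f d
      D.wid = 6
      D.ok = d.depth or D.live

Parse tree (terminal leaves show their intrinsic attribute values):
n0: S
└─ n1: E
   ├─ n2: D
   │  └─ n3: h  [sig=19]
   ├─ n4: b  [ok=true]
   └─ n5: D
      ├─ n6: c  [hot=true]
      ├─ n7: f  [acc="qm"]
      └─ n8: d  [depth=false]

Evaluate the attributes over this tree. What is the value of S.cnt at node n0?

true

1. n1.off = 9  [9]
2. n1.live = false  [false]
3. n2.live = true  [E.off > 8]
4. n2.acc = 0  [0]
5. n3.sig = 19  [terminal]
6. n2.wid = 26  [D.acc + h.sig + 7]
7. n2.ok = true  [D.acc > -1]
8. n4.ok = true  [terminal]
9. n5.live = true  [E.off > 8]
10. n5.acc = 1  [(if D₀.ok then E.off else D₀.wid) - 8]
11. n6.hot = true  [terminal]
12. n7.acc = "qm"  [terminal]
13. n8.depth = false  [terminal]
14. n5.wid = 6  [6]
15. n5.ok = true  [d.depth or D.live]
16. n1.key = 19  [D₀.wid - 7]
17. n0.off = -7  [-7]
18. n0.live = true  [E.key > 18]
19. n0.cnt = true  [E.key > 18]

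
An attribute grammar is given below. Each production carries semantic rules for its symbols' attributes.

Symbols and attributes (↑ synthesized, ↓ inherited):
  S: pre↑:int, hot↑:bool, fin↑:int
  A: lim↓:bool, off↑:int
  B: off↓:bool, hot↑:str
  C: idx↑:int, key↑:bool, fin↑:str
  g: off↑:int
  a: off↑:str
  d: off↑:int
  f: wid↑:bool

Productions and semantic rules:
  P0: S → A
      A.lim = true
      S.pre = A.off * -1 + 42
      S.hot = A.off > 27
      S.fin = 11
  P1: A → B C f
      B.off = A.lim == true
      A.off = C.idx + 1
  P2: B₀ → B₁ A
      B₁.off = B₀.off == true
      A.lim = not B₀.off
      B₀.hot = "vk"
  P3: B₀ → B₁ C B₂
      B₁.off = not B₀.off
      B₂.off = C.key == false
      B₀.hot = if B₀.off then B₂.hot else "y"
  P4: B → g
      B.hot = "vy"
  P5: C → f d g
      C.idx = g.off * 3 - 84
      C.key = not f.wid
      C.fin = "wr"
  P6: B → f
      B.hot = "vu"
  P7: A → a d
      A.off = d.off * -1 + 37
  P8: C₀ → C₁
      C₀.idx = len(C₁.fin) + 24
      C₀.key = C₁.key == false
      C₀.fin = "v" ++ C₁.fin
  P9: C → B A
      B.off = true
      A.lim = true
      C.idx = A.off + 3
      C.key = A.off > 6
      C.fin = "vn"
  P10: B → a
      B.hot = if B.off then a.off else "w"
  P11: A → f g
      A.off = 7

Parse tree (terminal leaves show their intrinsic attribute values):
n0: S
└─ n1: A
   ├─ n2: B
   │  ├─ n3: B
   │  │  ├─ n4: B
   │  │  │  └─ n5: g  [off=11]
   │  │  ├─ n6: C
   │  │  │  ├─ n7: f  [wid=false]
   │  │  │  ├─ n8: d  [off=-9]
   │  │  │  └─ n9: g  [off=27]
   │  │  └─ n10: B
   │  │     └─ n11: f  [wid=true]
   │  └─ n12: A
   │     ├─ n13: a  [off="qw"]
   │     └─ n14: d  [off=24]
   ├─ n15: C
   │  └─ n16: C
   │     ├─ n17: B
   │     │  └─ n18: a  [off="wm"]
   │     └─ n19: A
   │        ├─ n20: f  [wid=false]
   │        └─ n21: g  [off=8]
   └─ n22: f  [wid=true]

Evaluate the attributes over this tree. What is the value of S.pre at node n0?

1. n1.lim = true  [true]
2. n2.off = true  [A.lim == true]
3. n3.off = true  [B₀.off == true]
4. n4.off = false  [not B₀.off]
5. n5.off = 11  [terminal]
6. n4.hot = "vy"  ["vy"]
7. n7.wid = false  [terminal]
8. n8.off = -9  [terminal]
9. n9.off = 27  [terminal]
10. n6.idx = -3  [g.off * 3 - 84]
11. n6.key = true  [not f.wid]
12. n6.fin = "wr"  ["wr"]
13. n10.off = false  [C.key == false]
14. n11.wid = true  [terminal]
15. n10.hot = "vu"  ["vu"]
16. n3.hot = "vu"  [if B₀.off then B₂.hot else "y"]
17. n12.lim = false  [not B₀.off]
18. n13.off = "qw"  [terminal]
19. n14.off = 24  [terminal]
20. n12.off = 13  [d.off * -1 + 37]
21. n2.hot = "vk"  ["vk"]
22. n17.off = true  [true]
23. n18.off = "wm"  [terminal]
24. n17.hot = "wm"  [if B.off then a.off else "w"]
25. n19.lim = true  [true]
26. n20.wid = false  [terminal]
27. n21.off = 8  [terminal]
28. n19.off = 7  [7]
29. n16.idx = 10  [A.off + 3]
30. n16.key = true  [A.off > 6]
31. n16.fin = "vn"  ["vn"]
32. n15.idx = 26  [len(C₁.fin) + 24]
33. n15.key = false  [C₁.key == false]
34. n15.fin = "vvn"  ["v" ++ C₁.fin]
35. n22.wid = true  [terminal]
36. n1.off = 27  [C.idx + 1]
37. n0.pre = 15  [A.off * -1 + 42]
38. n0.hot = false  [A.off > 27]
39. n0.fin = 11  [11]

15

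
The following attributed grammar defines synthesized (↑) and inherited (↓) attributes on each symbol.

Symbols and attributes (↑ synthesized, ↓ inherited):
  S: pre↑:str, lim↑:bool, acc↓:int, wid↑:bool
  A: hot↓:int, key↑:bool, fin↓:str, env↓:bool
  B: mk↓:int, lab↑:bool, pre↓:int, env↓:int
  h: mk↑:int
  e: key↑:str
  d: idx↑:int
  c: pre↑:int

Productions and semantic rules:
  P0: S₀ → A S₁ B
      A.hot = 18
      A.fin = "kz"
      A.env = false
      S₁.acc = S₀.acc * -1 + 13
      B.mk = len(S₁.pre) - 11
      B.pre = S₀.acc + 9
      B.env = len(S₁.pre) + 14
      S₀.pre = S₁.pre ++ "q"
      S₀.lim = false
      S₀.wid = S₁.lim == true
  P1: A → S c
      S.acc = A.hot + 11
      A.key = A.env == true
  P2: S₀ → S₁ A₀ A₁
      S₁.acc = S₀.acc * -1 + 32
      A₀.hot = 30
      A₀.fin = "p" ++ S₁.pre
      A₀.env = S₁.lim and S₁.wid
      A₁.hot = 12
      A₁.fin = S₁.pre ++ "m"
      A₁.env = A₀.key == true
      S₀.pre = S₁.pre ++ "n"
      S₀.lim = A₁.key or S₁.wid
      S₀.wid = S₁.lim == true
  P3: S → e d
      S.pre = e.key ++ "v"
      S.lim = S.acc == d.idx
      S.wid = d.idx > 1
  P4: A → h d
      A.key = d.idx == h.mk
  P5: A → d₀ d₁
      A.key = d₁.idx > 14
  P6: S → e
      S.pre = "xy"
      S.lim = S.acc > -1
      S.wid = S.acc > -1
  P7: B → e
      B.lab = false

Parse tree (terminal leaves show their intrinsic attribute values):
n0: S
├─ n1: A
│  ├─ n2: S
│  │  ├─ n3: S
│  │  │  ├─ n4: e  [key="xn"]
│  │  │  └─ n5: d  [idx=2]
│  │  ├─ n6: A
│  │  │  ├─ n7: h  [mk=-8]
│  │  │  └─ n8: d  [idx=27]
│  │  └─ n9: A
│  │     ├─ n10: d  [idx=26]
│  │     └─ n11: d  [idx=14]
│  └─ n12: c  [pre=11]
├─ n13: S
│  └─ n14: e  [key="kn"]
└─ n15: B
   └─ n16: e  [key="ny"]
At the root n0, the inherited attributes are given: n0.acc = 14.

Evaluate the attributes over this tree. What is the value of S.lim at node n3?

1. n0.acc = 14  [given at root]
2. n1.hot = 18  [18]
3. n1.fin = "kz"  ["kz"]
4. n1.env = false  [false]
5. n2.acc = 29  [A.hot + 11]
6. n3.acc = 3  [S₀.acc * -1 + 32]
7. n4.key = "xn"  [terminal]
8. n5.idx = 2  [terminal]
9. n3.pre = "xnv"  [e.key ++ "v"]
10. n3.lim = false  [S.acc == d.idx]
11. n3.wid = true  [d.idx > 1]
12. n6.hot = 30  [30]
13. n6.fin = "pxnv"  ["p" ++ S₁.pre]
14. n6.env = false  [S₁.lim and S₁.wid]
15. n7.mk = -8  [terminal]
16. n8.idx = 27  [terminal]
17. n6.key = false  [d.idx == h.mk]
18. n9.hot = 12  [12]
19. n9.fin = "xnvm"  [S₁.pre ++ "m"]
20. n9.env = false  [A₀.key == true]
21. n10.idx = 26  [terminal]
22. n11.idx = 14  [terminal]
23. n9.key = false  [d₁.idx > 14]
24. n2.pre = "xnvn"  [S₁.pre ++ "n"]
25. n2.lim = true  [A₁.key or S₁.wid]
26. n2.wid = false  [S₁.lim == true]
27. n12.pre = 11  [terminal]
28. n1.key = false  [A.env == true]
29. n13.acc = -1  [S₀.acc * -1 + 13]
30. n14.key = "kn"  [terminal]
31. n13.pre = "xy"  ["xy"]
32. n13.lim = false  [S.acc > -1]
33. n13.wid = false  [S.acc > -1]
34. n15.mk = -9  [len(S₁.pre) - 11]
35. n15.pre = 23  [S₀.acc + 9]
36. n15.env = 16  [len(S₁.pre) + 14]
37. n16.key = "ny"  [terminal]
38. n15.lab = false  [false]
39. n0.pre = "xyq"  [S₁.pre ++ "q"]
40. n0.lim = false  [false]
41. n0.wid = false  [S₁.lim == true]

false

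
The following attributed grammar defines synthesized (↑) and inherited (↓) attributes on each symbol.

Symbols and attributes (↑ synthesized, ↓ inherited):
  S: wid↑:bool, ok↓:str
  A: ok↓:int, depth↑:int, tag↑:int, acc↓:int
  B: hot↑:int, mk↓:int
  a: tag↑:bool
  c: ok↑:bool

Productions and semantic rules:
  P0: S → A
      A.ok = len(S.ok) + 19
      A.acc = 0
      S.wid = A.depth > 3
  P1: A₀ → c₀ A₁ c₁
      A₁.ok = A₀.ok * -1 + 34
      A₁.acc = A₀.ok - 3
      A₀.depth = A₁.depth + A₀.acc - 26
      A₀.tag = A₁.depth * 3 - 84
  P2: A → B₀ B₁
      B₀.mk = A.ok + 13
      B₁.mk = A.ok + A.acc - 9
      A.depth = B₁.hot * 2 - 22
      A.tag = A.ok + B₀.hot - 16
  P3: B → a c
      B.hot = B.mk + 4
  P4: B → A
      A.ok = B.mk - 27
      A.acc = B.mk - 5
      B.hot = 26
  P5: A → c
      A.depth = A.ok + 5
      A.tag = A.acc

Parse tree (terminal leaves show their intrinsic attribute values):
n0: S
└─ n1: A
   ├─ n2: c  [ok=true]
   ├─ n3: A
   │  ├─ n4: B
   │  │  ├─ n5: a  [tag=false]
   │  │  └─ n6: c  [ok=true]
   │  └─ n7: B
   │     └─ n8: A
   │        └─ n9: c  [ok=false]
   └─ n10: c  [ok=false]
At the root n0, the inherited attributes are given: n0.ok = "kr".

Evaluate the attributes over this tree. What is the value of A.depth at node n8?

0

1. n0.ok = "kr"  [given at root]
2. n1.ok = 21  [len(S.ok) + 19]
3. n1.acc = 0  [0]
4. n2.ok = true  [terminal]
5. n3.ok = 13  [A₀.ok * -1 + 34]
6. n3.acc = 18  [A₀.ok - 3]
7. n4.mk = 26  [A.ok + 13]
8. n5.tag = false  [terminal]
9. n6.ok = true  [terminal]
10. n4.hot = 30  [B.mk + 4]
11. n7.mk = 22  [A.ok + A.acc - 9]
12. n8.ok = -5  [B.mk - 27]
13. n8.acc = 17  [B.mk - 5]
14. n9.ok = false  [terminal]
15. n8.depth = 0  [A.ok + 5]
16. n8.tag = 17  [A.acc]
17. n7.hot = 26  [26]
18. n3.depth = 30  [B₁.hot * 2 - 22]
19. n3.tag = 27  [A.ok + B₀.hot - 16]
20. n10.ok = false  [terminal]
21. n1.depth = 4  [A₁.depth + A₀.acc - 26]
22. n1.tag = 6  [A₁.depth * 3 - 84]
23. n0.wid = true  [A.depth > 3]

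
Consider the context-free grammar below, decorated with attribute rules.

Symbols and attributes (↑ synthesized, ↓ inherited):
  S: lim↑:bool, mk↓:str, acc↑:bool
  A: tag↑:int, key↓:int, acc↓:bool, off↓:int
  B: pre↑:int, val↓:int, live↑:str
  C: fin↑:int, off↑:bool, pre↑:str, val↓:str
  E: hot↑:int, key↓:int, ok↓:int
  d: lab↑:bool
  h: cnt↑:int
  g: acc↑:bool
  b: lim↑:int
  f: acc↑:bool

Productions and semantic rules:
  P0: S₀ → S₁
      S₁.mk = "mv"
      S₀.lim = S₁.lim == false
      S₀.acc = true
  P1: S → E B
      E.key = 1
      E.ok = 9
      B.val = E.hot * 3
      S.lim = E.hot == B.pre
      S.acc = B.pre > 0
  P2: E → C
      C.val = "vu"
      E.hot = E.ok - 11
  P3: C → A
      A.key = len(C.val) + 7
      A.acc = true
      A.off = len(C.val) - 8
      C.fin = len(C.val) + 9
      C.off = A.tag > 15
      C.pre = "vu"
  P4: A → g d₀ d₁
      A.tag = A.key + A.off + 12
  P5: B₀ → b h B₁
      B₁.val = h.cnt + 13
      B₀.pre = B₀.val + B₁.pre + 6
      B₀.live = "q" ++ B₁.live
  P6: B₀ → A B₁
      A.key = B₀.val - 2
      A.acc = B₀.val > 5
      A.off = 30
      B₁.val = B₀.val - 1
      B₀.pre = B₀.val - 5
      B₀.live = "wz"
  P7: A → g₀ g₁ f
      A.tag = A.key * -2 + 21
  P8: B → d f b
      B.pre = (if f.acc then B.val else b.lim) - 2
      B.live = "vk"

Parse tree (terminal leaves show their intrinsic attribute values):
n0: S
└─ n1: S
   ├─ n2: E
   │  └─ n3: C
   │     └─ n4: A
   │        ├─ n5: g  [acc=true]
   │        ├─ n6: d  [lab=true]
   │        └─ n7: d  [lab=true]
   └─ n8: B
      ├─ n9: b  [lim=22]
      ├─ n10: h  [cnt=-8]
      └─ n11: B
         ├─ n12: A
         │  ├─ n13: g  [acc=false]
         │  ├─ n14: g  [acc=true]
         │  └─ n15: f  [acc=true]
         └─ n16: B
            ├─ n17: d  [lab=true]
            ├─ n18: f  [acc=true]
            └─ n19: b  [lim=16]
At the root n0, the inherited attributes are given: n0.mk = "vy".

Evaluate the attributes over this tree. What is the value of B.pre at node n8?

0

1. n0.mk = "vy"  [given at root]
2. n1.mk = "mv"  ["mv"]
3. n2.key = 1  [1]
4. n2.ok = 9  [9]
5. n3.val = "vu"  ["vu"]
6. n4.key = 9  [len(C.val) + 7]
7. n4.acc = true  [true]
8. n4.off = -6  [len(C.val) - 8]
9. n5.acc = true  [terminal]
10. n6.lab = true  [terminal]
11. n7.lab = true  [terminal]
12. n4.tag = 15  [A.key + A.off + 12]
13. n3.fin = 11  [len(C.val) + 9]
14. n3.off = false  [A.tag > 15]
15. n3.pre = "vu"  ["vu"]
16. n2.hot = -2  [E.ok - 11]
17. n8.val = -6  [E.hot * 3]
18. n9.lim = 22  [terminal]
19. n10.cnt = -8  [terminal]
20. n11.val = 5  [h.cnt + 13]
21. n12.key = 3  [B₀.val - 2]
22. n12.acc = false  [B₀.val > 5]
23. n12.off = 30  [30]
24. n13.acc = false  [terminal]
25. n14.acc = true  [terminal]
26. n15.acc = true  [terminal]
27. n12.tag = 15  [A.key * -2 + 21]
28. n16.val = 4  [B₀.val - 1]
29. n17.lab = true  [terminal]
30. n18.acc = true  [terminal]
31. n19.lim = 16  [terminal]
32. n16.pre = 2  [(if f.acc then B.val else b.lim) - 2]
33. n16.live = "vk"  ["vk"]
34. n11.pre = 0  [B₀.val - 5]
35. n11.live = "wz"  ["wz"]
36. n8.pre = 0  [B₀.val + B₁.pre + 6]
37. n8.live = "qwz"  ["q" ++ B₁.live]
38. n1.lim = false  [E.hot == B.pre]
39. n1.acc = false  [B.pre > 0]
40. n0.lim = true  [S₁.lim == false]
41. n0.acc = true  [true]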